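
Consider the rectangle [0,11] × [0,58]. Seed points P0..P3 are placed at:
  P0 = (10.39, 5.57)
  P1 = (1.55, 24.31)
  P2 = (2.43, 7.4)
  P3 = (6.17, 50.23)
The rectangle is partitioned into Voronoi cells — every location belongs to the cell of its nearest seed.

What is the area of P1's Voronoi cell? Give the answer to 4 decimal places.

1. box [0,11]×[0,58]: [(0, 0) (11, 0) (11, 58) (0, 58)]
2. ⊥bis P1·P0 via (5.97,14.94): [(0, 12.1238) (11, 17.3127) (11, 58) (0, 58)]  |A|=476.0988
3. ⊥bis P1·P2 via (1.99,15.855): [(0, 15.7514) (8.6438, 16.2013) (11, 17.3127) (11, 58) (0, 58)]  |A|=460.4207
4. ⊥bis P1·P3 via (3.86,37.27): [(0, 37.958) (0, 15.7514) (8.6438, 16.2013) (11, 17.3127) (11, 35.9974)]  |A|=229.1753
5. canonical 5-gon: [(0, 37.958) (0, 15.7514) (8.6438, 16.2013) (11, 17.3127) (11, 35.9974)]
6. shoelace: 229.1753

Area of P1's cell: 229.1753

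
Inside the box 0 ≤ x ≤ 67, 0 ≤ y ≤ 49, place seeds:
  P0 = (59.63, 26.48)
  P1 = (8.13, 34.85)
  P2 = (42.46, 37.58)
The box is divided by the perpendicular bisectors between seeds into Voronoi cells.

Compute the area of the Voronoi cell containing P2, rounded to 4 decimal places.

1. box [0,67]×[0,49]: [(0, 0) (67, 0) (67, 49) (0, 49)]
2. ⊥bis P2·P0 via (51.045,32.03): [(0, 0) (30.3384, 0) (62.0157, 49) (0, 49)]  |A|=2262.6746
3. ⊥bis P2·P1 via (25.295,36.215): [(28.1749, 0) (30.3384, 0) (62.0157, 49) (24.2783, 49)]  |A|=977.571
4. canonical 4-gon: [(28.1749, 0) (30.3384, 0) (62.0157, 49) (24.2783, 49)]
5. shoelace: 977.571

Area of P2's cell: 977.5710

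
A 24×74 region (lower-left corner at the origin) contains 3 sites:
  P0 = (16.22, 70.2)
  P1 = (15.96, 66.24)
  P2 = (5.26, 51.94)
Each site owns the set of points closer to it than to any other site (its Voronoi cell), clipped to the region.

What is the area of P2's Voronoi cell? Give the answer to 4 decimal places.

Area of P2's cell: 1393.1983

1. box [0,24]×[0,74]: [(0, 0) (24, 0) (24, 74) (0, 74)]
2. ⊥bis P2·P0 via (10.74,61.07): [(0, 67.5164) (0, 0) (24, 0) (24, 53.1111)]  |A|=1447.5294
3. ⊥bis P2·P1 via (10.61,59.09): [(0, 67.029) (0, 0) (24, 0) (24, 49.0709)]  |A|=1393.1983
4. canonical 4-gon: [(0, 67.029) (0, 0) (24, 0) (24, 49.0709)]
5. shoelace: 1393.1983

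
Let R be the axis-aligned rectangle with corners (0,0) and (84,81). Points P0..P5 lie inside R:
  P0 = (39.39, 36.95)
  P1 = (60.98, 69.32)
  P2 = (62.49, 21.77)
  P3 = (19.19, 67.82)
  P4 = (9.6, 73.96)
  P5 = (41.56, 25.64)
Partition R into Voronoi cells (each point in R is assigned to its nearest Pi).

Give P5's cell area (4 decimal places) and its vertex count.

1. box [0,84]×[0,81]: [(0, 0) (84, 0) (84, 81) (0, 81)]
2. ⊥bis P5·P0 via (40.475,31.295): [(0, 23.5292) (0, 0) (84, 0) (84, 39.646)]  |A|=2653.358
3. ⊥bis P5·P1 via (51.27,47.48): [(73.4454, 37.6209) (0, 23.5292) (0, 0) (84, 0) (84, 32.9283)]  |A|=2617.9071
4. ⊥bis P5·P2 via (52.025,23.705): [(53.9048, 33.8717) (0, 23.5292) (0, 0) (47.6419, 0)]  |A|=1441.0267
5. ⊥bis P5·P3 via (30.375,46.73): [(53.9048, 33.8717) (0, 23.5292) (0, 0) (47.6419, 0)]  |A|=1441.0267
6. ⊥bis P5·P4 via (25.58,49.8): [(53.9048, 33.8717) (0, 23.5292) (0, 0) (47.6419, 0)]  |A|=1441.0267
7. canonical 4-gon: [(53.9048, 33.8717) (0, 23.5292) (0, 0) (47.6419, 0)]
8. shoelace: 1441.0267

Area of P5's cell: 1441.0267 (4 vertices)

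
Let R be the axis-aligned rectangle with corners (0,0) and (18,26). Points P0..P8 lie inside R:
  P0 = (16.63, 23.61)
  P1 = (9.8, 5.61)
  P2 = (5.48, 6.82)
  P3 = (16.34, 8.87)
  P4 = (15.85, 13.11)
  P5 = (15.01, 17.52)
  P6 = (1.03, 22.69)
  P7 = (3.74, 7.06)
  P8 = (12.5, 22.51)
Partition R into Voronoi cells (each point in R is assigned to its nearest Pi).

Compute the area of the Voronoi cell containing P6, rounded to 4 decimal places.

1. box [0,18]×[0,26]: [(0, 0) (18, 0) (18, 26) (0, 26)]
2. ⊥bis P6·P0 via (8.83,23.15): [(0, 0) (10.1953, 0) (8.6619, 26) (0, 26)]  |A|=245.1433
3. ⊥bis P6·P1 via (5.415,14.15): [(0, 11.3696) (9.2448, 16.1165) (8.6619, 26) (0, 26)]  |A|=110.4328
4. ⊥bis P6·P2 via (3.255,14.755): [(0, 13.8423) (9.2263, 16.4294) (8.6619, 26) (0, 26)]  |A|=97.5356
5. ⊥bis P6·P3 via (8.685,15.78): [(0, 13.8423) (9.2263, 16.4294) (8.6619, 26) (0, 26)]  |A|=97.5356
6. ⊥bis P6·P4 via (8.44,17.9): [(0, 13.8423) (7.1048, 15.8345) (9.0811, 18.8918) (8.6619, 26) (0, 26)]  |A|=94.8803
7. ⊥bis P6·P5 via (8.02,20.105): [(0, 13.8423) (6.3639, 15.6267) (8.8735, 22.4128) (8.6619, 26) (0, 26)]  |A|=88.8302
8. ⊥bis P6·P7 via (2.385,14.875): [(0, 14.4615) (5.7858, 15.4646) (6.3639, 15.6267) (8.8735, 22.4128) (8.6619, 26) (0, 26)]  |A|=87.039
9. ⊥bis P6·P8 via (6.765,22.6): [(0, 14.4615) (5.7858, 15.4646) (6.3639, 15.6267) (6.6685, 16.4504) (6.8184, 26) (0, 26)]  |A|=73.6509
10. canonical 6-gon: [(0, 14.4615) (5.7858, 15.4646) (6.3639, 15.6267) (6.6685, 16.4504) (6.8184, 26) (0, 26)]
11. shoelace: 73.6509

Area of P6's cell: 73.6509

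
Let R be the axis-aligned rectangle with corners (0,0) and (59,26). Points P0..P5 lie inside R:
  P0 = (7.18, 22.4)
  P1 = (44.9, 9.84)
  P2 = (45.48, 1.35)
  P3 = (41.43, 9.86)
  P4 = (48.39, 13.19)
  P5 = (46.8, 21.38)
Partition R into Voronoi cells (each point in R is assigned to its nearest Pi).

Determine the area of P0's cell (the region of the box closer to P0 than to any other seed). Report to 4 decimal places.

1. box [0,59]×[0,26]: [(0, 0) (59, 0) (59, 26) (0, 26)]
2. ⊥bis P0·P1 via (26.04,16.12): [(0, 0) (20.6724, 0) (29.3298, 26) (0, 26)]  |A|=650.0287
3. ⊥bis P0·P2 via (26.33,11.875): [(0, 0) (19.8034, 0) (22.0081, 4.0113) (29.3298, 26) (0, 26)]  |A|=648.2858
4. ⊥bis P0·P3 via (24.305,16.13): [(0, 0) (18.3993, 0) (27.9187, 26) (0, 26)]  |A|=602.1342
5. ⊥bis P0·P4 via (27.785,17.795): [(0, 0) (18.3993, 0) (27.9187, 26) (0, 26)]  |A|=602.1342
6. ⊥bis P0·P5 via (26.99,21.89): [(0, 0) (18.3993, 0) (27.0336, 23.5824) (27.0958, 26) (0, 26)]  |A|=601.1395
7. canonical 5-gon: [(0, 0) (18.3993, 0) (27.0336, 23.5824) (27.0958, 26) (0, 26)]
8. shoelace: 601.1395

Area of P0's cell: 601.1395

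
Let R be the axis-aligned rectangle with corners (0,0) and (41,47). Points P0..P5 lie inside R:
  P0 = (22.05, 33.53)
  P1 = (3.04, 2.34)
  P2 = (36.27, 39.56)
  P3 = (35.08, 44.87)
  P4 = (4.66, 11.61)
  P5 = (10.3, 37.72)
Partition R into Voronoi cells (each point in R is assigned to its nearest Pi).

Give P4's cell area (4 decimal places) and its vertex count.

1. box [0,41]×[0,47]: [(0, 0) (41, 0) (41, 47) (0, 47)]
2. ⊥bis P4·P0 via (13.355,22.57): [(0, 33.165) (0, 0) (41, 0) (41, 0.6381)]  |A|=692.9652
3. ⊥bis P4·P1 via (3.85,6.975): [(0, 33.165) (0, 7.6478) (41, 0.4828) (41, 0.6381)]  |A|=526.2882
4. ⊥bis P4·P2 via (20.465,25.585): [(0, 33.165) (0, 7.6478) (41, 0.4828) (41, 0.6381)]  |A|=526.2882
5. ⊥bis P4·P3 via (19.87,28.24): [(0, 33.165) (0, 7.6478) (41, 0.4828) (41, 0.6381)]  |A|=526.2882
6. ⊥bis P4·P5 via (7.48,24.665): [(11.9244, 23.705) (0, 26.2807) (0, 7.6478) (41, 0.4828) (41, 0.6381)]  |A|=485.2428
7. canonical 5-gon: [(11.9244, 23.705) (0, 26.2807) (0, 7.6478) (41, 0.4828) (41, 0.6381)]
8. shoelace: 485.2428

Area of P4's cell: 485.2428 (5 vertices)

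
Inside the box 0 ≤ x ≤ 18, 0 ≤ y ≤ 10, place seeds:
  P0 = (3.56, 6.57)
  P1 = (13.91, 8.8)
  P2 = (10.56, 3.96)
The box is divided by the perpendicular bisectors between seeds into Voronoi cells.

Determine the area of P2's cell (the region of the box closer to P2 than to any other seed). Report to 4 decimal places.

1. box [0,18]×[0,10]: [(0, 0) (18, 0) (18, 10) (0, 10)]
2. ⊥bis P2·P0 via (7.06,5.265): [(5.0969, 0) (18, 0) (18, 10) (8.8255, 10)]  |A|=110.3881
3. ⊥bis P2·P1 via (12.235,6.38): [(8.452, 8.9984) (5.0969, 0) (18, 0) (18, 2.3898)]  |A|=69.4622
4. canonical 4-gon: [(8.452, 8.9984) (5.0969, 0) (18, 0) (18, 2.3898)]
5. shoelace: 69.4622

Area of P2's cell: 69.4622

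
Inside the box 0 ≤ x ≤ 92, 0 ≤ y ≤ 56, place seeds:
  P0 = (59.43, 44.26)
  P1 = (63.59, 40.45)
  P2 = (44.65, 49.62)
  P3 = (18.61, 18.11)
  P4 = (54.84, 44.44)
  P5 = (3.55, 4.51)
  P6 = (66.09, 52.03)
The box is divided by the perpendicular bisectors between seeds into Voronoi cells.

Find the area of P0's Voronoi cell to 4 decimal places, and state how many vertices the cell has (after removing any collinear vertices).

1. box [0,92]×[0,56]: [(0, 0) (92, 0) (92, 56) (0, 56)]
2. ⊥bis P0·P1 via (61.51,42.355): [(0, 0) (22.7185, 0) (74.007, 56) (0, 56)]  |A|=2708.3141
3. ⊥bis P0·P2 via (52.04,46.94): [(43.0793, 22.2312) (74.007, 56) (55.3256, 56)]  |A|=315.4236
4. ⊥bis P0·P3 via (39.02,31.185): [(43.6854, 23.9024) (44.0659, 23.3084) (74.007, 56) (55.3256, 56)]  |A|=314.9256
5. ⊥bis P0·P4 via (57.135,44.35): [(56.8576, 37.2752) (74.007, 56) (57.5919, 56)]  |A|=153.6852
6. ⊥bis P0·P5 via (31.49,24.385): [(56.8576, 37.2752) (74.007, 56) (57.5919, 56)]  |A|=153.6852
7. ⊥bis P0·P6 via (62.76,48.145): [(57.4619, 52.6862) (56.8576, 37.2752) (65.0305, 46.1989)]  |A|=60.2801
8. canonical 3-gon: [(57.4619, 52.6862) (56.8576, 37.2752) (65.0305, 46.1989)]
9. shoelace: 60.2801

Area of P0's cell: 60.2801 (3 vertices)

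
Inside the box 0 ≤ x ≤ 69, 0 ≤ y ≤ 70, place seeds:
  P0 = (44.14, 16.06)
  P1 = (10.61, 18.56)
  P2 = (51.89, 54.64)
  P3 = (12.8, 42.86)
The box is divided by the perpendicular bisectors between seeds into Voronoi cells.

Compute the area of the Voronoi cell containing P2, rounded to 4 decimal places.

1. box [0,69]×[0,70]: [(0, 0) (69, 0) (69, 70) (0, 70)]
2. ⊥bis P2·P0 via (48.015,35.35): [(0, 44.9953) (69, 31.1345) (69, 70) (0, 70)]  |A|=2203.5212
3. ⊥bis P2·P1 via (31.25,36.6): [(29.0048, 39.1688) (69, 31.1345) (69, 70) (2.0574, 70)]  |A|=1809.1778
4. ⊥bis P2·P3 via (32.345,48.75): [(35.6336, 37.8372) (69, 31.1345) (69, 70) (25.9412, 70)]  |A|=1340.8463
5. canonical 4-gon: [(35.6336, 37.8372) (69, 31.1345) (69, 70) (25.9412, 70)]
6. shoelace: 1340.8463

Area of P2's cell: 1340.8463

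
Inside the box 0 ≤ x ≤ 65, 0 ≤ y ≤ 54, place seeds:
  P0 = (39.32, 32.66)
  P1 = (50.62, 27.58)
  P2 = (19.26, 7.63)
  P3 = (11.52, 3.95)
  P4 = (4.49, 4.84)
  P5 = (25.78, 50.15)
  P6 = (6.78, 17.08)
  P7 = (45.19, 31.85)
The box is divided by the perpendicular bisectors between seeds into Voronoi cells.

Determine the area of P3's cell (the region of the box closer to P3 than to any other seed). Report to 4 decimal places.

1. box [0,65]×[0,54]: [(0, 0) (65, 0) (65, 54) (0, 54)]
2. ⊥bis P3·P0 via (25.42,18.305): [(0, 42.9193) (0, 0) (44.3242, 0)]  |A|=951.1812
3. ⊥bis P3·P1 via (31.07,15.765): [(35.3402, 8.6993) (0, 42.9193) (0, 0) (40.5975, 0)]  |A|=934.9717
4. ⊥bis P3·P2 via (15.39,5.79): [(0, 38.1592) (0, 0) (18.1429, 0)]  |A|=346.1585
5. ⊥bis P3·P4 via (8.005,4.395): [(9.6974, 17.763) (7.4486, 0) (18.1429, 0)]  |A|=94.9814
6. ⊥bis P3·P5 via (18.65,27.05): [(9.6974, 17.763) (7.4486, 0) (18.1429, 0)]  |A|=94.9814
7. ⊥bis P3·P6 via (9.15,10.515): [(12.5585, 11.7455) (8.7621, 10.375) (7.4486, 0) (18.1429, 0)]  |A|=81.5983
8. ⊥bis P3·P7 via (28.355,17.9): [(12.5585, 11.7455) (8.7621, 10.375) (7.4486, 0) (18.1429, 0)]  |A|=81.5983
9. canonical 4-gon: [(12.5585, 11.7455) (8.7621, 10.375) (7.4486, 0) (18.1429, 0)]
10. shoelace: 81.5983

Area of P3's cell: 81.5983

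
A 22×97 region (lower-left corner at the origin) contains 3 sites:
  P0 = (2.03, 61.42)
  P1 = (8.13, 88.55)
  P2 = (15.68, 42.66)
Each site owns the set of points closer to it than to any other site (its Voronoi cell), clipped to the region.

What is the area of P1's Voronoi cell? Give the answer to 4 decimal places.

1. box [0,22]×[0,97]: [(0, 0) (22, 0) (22, 97) (0, 97)]
2. ⊥bis P1·P0 via (5.08,74.985): [(0, 76.1272) (22, 71.1807) (22, 97) (0, 97)]  |A|=513.6136
3. ⊥bis P1·P2 via (11.905,65.605): [(0, 76.1272) (22, 71.1807) (22, 97) (0, 97)]  |A|=513.6136
4. canonical 4-gon: [(0, 76.1272) (22, 71.1807) (22, 97) (0, 97)]
5. shoelace: 513.6136

Area of P1's cell: 513.6136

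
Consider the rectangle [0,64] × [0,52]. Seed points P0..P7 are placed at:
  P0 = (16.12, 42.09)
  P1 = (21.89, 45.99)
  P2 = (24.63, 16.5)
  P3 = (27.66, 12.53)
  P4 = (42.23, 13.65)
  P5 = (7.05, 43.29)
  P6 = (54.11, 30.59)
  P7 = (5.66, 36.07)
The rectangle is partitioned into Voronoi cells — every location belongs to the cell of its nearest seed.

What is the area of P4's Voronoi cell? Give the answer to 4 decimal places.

1. box [0,64]×[0,52]: [(0, 0) (64, 0) (64, 52) (0, 52)]
2. ⊥bis P4·P0 via (29.175,27.87): [(0, 1.0852) (0, 0) (64, 0) (64, 52) (55.4583, 52)]  |A|=1916.1761
3. ⊥bis P4·P1 via (32.06,29.82): [(29.6436, 28.3003) (0, 1.0852) (0, 0) (64, 0) (64, 49.9084)]  |A|=1779.0287
4. ⊥bis P4·P2 via (33.43,15.075): [(36.2438, 32.4514) (30.9889, 0) (64, 0) (64, 49.9084)]  |A|=1228.2624
5. ⊥bis P4·P3 via (34.945,13.09): [(36.2438, 32.4514) (34.3539, 20.7802) (35.9512, 0) (64, 0) (64, 49.9084)]  |A|=1176.703
6. ⊥bis P4·P5 via (24.64,28.47): [(36.2438, 32.4514) (34.3539, 20.7802) (35.9512, 0) (64, 0) (64, 49.9084)]  |A|=1176.703
7. ⊥bis P4·P6 via (48.17,22.12): [(35.9577, 30.6845) (34.3539, 20.7802) (35.9512, 0) (64, 0) (64, 11.0184)]  |A|=609.3967
8. ⊥bis P4·P7 via (23.945,24.86): [(35.9577, 30.6845) (34.3539, 20.7802) (35.9512, 0) (64, 0) (64, 11.0184)]  |A|=609.3967
9. canonical 5-gon: [(35.9577, 30.6845) (34.3539, 20.7802) (35.9512, 0) (64, 0) (64, 11.0184)]
10. shoelace: 609.3967

Area of P4's cell: 609.3967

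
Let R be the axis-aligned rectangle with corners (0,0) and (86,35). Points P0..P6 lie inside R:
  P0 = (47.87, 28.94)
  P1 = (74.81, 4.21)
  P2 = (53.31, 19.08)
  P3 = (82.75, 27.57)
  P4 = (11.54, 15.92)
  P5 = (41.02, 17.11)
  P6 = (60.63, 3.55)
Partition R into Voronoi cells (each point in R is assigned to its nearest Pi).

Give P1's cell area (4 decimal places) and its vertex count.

Area of P1's cell: 303.7058 (5 vertices)

1. box [0,86]×[0,35]: [(0, 0) (86, 0) (86, 35) (0, 35)]
2. ⊥bis P1·P0 via (61.34,16.575): [(46.1247, 0) (86, 0) (86, 35) (78.2535, 35)]  |A|=833.3809
3. ⊥bis P1·P2 via (64.06,11.645): [(56.006, 0) (86, 0) (86, 35) (80.213, 35)]  |A|=626.1682
4. ⊥bis P1·P3 via (78.78,15.89): [(69.2389, 19.133) (56.006, 0) (86, 0) (86, 13.4359)]  |A|=399.5381
5. ⊥bis P1·P4 via (43.175,10.065): [(69.2389, 19.133) (56.006, 0) (86, 0) (86, 13.4359)]  |A|=399.5381
6. ⊥bis P1·P5 via (57.915,10.66): [(69.2389, 19.133) (56.006, 0) (86, 0) (86, 13.4359)]  |A|=399.5381
7. ⊥bis P1·P6 via (67.72,3.88): [(69.2389, 19.133) (67.1506, 16.1136) (67.9006, 0) (86, 0) (86, 13.4359)]  |A|=303.7058
8. canonical 5-gon: [(69.2389, 19.133) (67.1506, 16.1136) (67.9006, 0) (86, 0) (86, 13.4359)]
9. shoelace: 303.7058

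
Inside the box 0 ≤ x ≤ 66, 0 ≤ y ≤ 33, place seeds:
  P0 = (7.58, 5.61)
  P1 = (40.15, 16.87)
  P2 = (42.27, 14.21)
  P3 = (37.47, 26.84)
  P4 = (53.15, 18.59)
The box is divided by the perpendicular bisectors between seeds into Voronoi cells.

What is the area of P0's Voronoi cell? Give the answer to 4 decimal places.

Area of P0's cell: 681.7762

1. box [0,66]×[0,33]: [(0, 0) (66, 0) (66, 33) (0, 33)]
2. ⊥bis P0·P1 via (23.865,11.24): [(0, 0) (27.7509, 0) (16.3422, 33) (0, 33)]  |A|=727.5355
3. ⊥bis P0·P2 via (24.925,9.91): [(0, 0) (27.3818, 0) (26.4463, 3.7735) (16.3422, 33) (0, 33)]  |A|=726.8391
4. ⊥bis P0·P3 via (22.525,16.225): [(0, 0) (27.3818, 0) (26.4463, 3.7735) (21.778, 17.2767) (10.6102, 33) (0, 33)]  |A|=681.7762
5. ⊥bis P0·P4 via (30.365,12.1): [(0, 0) (27.3818, 0) (26.4463, 3.7735) (21.778, 17.2767) (10.6102, 33) (0, 33)]  |A|=681.7762
6. canonical 6-gon: [(0, 0) (27.3818, 0) (26.4463, 3.7735) (21.778, 17.2767) (10.6102, 33) (0, 33)]
7. shoelace: 681.7762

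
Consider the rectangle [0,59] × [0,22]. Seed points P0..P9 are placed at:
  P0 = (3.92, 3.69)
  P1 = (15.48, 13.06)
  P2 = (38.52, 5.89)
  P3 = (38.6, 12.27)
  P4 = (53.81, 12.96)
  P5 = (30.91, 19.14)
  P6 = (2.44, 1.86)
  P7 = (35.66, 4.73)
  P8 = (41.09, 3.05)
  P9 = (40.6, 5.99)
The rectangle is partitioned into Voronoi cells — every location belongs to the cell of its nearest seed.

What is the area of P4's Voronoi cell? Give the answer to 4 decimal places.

Area of P4's cell: 244.9736

1. box [0,59]×[0,22]: [(0, 0) (59, 0) (59, 22) (0, 22)]
2. ⊥bis P4·P0 via (28.865,8.325): [(30.4119, 0) (59, 0) (59, 22) (26.3241, 22)]  |A|=673.9048
3. ⊥bis P4·P1 via (34.645,13.01): [(34.6111, 0) (59, 0) (59, 22) (34.6685, 22)]  |A|=535.9254
4. ⊥bis P4·P2 via (46.165,9.425): [(50.5231, 0) (59, 0) (59, 22) (40.3504, 22)]  |A|=298.3919
5. ⊥bis P4·P3 via (46.205,12.615): [(46.3698, 8.9821) (50.5231, 0) (59, 0) (59, 22) (45.7793, 22)]  |A|=263.0557
6. ⊥bis P4·P5 via (42.36,16.05): [(46.3698, 8.9821) (50.5231, 0) (59, 0) (59, 22) (45.7793, 22)]  |A|=263.0557
7. ⊥bis P4·P6 via (28.125,7.41): [(46.3698, 8.9821) (50.5231, 0) (59, 0) (59, 22) (45.7793, 22)]  |A|=263.0557
8. ⊥bis P4·P7 via (44.735,8.845): [(46.3698, 8.9821) (50.5231, 0) (59, 0) (59, 22) (45.7793, 22)]  |A|=263.0557
9. ⊥bis P4·P8 via (47.45,8.005): [(46.3501, 9.4168) (53.6866, 0) (59, 0) (59, 22) (45.7793, 22)]  |A|=247.3463
10. ⊥bis P4·P9 via (47.205,9.475): [(46.2668, 11.2532) (49.094, 5.8948) (53.6866, 0) (59, 0) (59, 22) (45.7793, 22)]  |A|=244.9736
11. canonical 6-gon: [(46.2668, 11.2532) (49.094, 5.8948) (53.6866, 0) (59, 0) (59, 22) (45.7793, 22)]
12. shoelace: 244.9736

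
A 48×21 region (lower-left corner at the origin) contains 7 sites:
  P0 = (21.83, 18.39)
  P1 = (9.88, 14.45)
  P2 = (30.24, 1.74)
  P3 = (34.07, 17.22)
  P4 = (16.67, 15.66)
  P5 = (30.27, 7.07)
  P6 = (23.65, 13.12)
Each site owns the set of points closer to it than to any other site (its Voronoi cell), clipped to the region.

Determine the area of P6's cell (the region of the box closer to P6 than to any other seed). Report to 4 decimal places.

1. box [0,48]×[0,21]: [(0, 0) (48, 0) (48, 21) (0, 21)]
2. ⊥bis P6·P0 via (22.74,15.755): [(0, 7.9017) (0, 0) (48, 0) (48, 21) (37.9274, 21)]  |A|=759.6078
3. ⊥bis P6·P1 via (16.765,13.785): [(16.7557, 13.6883) (15.4336, 0) (48, 0) (48, 21) (37.9274, 21)]  |A|=587.779
4. ⊥bis P6·P2 via (26.945,7.43): [(16.7557, 13.6883) (15.5117, 0.8091) (48, 19.6227) (48, 21) (37.9274, 21)]  |A|=255.8503
5. ⊥bis P6·P3 via (28.86,15.17): [(27.9252, 17.5457) (16.7557, 13.6883) (15.5117, 0.8091) (30.985, 9.7695)]  |A|=143.3981
6. ⊥bis P6·P4 via (20.16,14.39): [(27.9252, 17.5457) (20.3573, 14.9321) (15.6178, 1.908) (15.5117, 0.8091) (30.985, 9.7695)]  |A|=122.8916
7. ⊥bis P6·P5 via (26.96,10.095): [(29.6841, 13.0757) (27.9252, 17.5457) (20.3573, 14.9321) (15.6178, 1.908) (15.5117, 0.8091) (21.8034, 4.4526)]  |A|=104.2551
8. canonical 6-gon: [(29.6841, 13.0757) (27.9252, 17.5457) (20.3573, 14.9321) (15.6178, 1.908) (15.5117, 0.8091) (21.8034, 4.4526)]
9. shoelace: 104.2551

Area of P6's cell: 104.2551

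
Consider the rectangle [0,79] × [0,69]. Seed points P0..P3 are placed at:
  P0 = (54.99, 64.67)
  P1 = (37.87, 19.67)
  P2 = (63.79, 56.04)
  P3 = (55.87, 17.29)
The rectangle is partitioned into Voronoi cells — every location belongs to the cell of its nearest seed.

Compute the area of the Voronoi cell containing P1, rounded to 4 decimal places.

1. box [0,79]×[0,69]: [(0, 0) (79, 0) (79, 69) (0, 69)]
2. ⊥bis P1·P0 via (46.43,42.17): [(0, 59.834) (0, 0) (79, 0) (79, 29.7789)]  |A|=3539.7119
3. ⊥bis P1·P2 via (50.83,37.855): [(42.8806, 43.5204) (0, 59.834) (0, 0) (79, 0) (79, 17.7789)]  |A|=3322.9956
4. ⊥bis P1·P3 via (46.87,18.48): [(49.5522, 38.7656) (42.8806, 43.5204) (0, 59.834) (0, 0) (44.4265, 0)]  |A|=2391.089
5. canonical 5-gon: [(49.5522, 38.7656) (42.8806, 43.5204) (0, 59.834) (0, 0) (44.4265, 0)]
6. shoelace: 2391.089

Area of P1's cell: 2391.0890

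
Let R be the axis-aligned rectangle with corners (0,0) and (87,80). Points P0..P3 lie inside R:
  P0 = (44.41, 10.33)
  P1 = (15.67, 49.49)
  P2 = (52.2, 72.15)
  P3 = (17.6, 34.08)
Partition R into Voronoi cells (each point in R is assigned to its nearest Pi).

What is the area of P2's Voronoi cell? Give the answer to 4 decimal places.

1. box [0,87]×[0,80]: [(0, 0) (87, 0) (87, 80) (0, 80)]
2. ⊥bis P2·P0 via (48.305,41.24): [(0, 47.327) (87, 36.364) (87, 80) (0, 80)]  |A|=3319.443
3. ⊥bis P2·P1 via (33.935,60.82): [(45.8921, 41.5441) (87, 36.364) (87, 80) (22.0374, 80)]  |A|=2145.9909
4. ⊥bis P2·P3 via (34.9,53.115): [(43.6443, 45.1677) (47.9114, 41.2896) (87, 36.364) (87, 80) (22.0374, 80)]  |A|=2142.6183
5. canonical 5-gon: [(43.6443, 45.1677) (47.9114, 41.2896) (87, 36.364) (87, 80) (22.0374, 80)]
6. shoelace: 2142.6183

Area of P2's cell: 2142.6183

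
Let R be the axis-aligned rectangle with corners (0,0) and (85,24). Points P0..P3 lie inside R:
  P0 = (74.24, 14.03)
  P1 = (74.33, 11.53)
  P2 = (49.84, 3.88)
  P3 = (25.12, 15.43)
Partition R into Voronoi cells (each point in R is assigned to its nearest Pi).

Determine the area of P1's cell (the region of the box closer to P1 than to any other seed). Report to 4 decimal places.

1. box [0,85]×[0,24]: [(0, 0) (85, 0) (85, 24) (0, 24)]
2. ⊥bis P1·P0 via (74.285,12.78): [(0, 10.1057) (0, 0) (85, 0) (85, 13.1657)]  |A|=989.0379
3. ⊥bis P1·P2 via (62.085,7.705): [(60.653, 12.2892) (64.4918, 0) (85, 0) (85, 13.1657)]  |A|=286.2881
4. ⊥bis P1·P3 via (49.725,13.48): [(60.653, 12.2892) (64.4918, 0) (85, 0) (85, 13.1657)]  |A|=286.2881
5. canonical 4-gon: [(60.653, 12.2892) (64.4918, 0) (85, 0) (85, 13.1657)]
6. shoelace: 286.2881

Area of P1's cell: 286.2881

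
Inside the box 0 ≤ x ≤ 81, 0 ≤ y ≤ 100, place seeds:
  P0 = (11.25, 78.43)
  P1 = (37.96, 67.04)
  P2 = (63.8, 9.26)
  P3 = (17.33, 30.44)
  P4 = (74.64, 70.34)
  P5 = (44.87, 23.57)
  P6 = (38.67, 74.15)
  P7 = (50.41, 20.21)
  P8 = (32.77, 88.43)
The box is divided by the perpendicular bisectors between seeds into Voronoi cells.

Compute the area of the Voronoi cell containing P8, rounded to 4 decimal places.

1. box [0,81]×[0,100]: [(0, 0) (81, 0) (81, 100) (0, 100)]
2. ⊥bis P8·P0 via (22.01,83.43): [(60.7786, 0) (81, 0) (81, 100) (14.3102, 100)]  |A|=4345.5613
3. ⊥bis P8·P1 via (35.365,77.735): [(25.7414, 75.4) (81, 88.8077) (81, 100) (14.3102, 100)]  |A|=1129.5203
4. ⊥bis P8·P2 via (48.285,48.845): [(25.7414, 75.4) (81, 88.8077) (81, 100) (14.3102, 100)]  |A|=1129.5203
5. ⊥bis P8·P3 via (25.05,59.435): [(25.7414, 75.4) (81, 88.8077) (81, 100) (14.3102, 100)]  |A|=1129.5203
6. ⊥bis P8·P4 via (53.705,79.385): [(25.7414, 75.4) (55.0564, 82.5129) (62.6117, 100) (14.3102, 100)]  |A|=823.5573
7. ⊥bis P8·P5 via (38.82,56): [(25.7414, 75.4) (55.0564, 82.5129) (62.6117, 100) (14.3102, 100)]  |A|=823.5573
8. ⊥bis P8·P6 via (35.72,81.29): [(25.0525, 76.8826) (58.615, 90.7494) (62.6117, 100) (14.3102, 100)]  |A|=685.8295
9. ⊥bis P8·P7 via (41.59,54.32): [(25.0525, 76.8826) (58.615, 90.7494) (62.6117, 100) (14.3102, 100)]  |A|=685.8295
10. canonical 4-gon: [(25.0525, 76.8826) (58.615, 90.7494) (62.6117, 100) (14.3102, 100)]
11. shoelace: 685.8295

Area of P8's cell: 685.8295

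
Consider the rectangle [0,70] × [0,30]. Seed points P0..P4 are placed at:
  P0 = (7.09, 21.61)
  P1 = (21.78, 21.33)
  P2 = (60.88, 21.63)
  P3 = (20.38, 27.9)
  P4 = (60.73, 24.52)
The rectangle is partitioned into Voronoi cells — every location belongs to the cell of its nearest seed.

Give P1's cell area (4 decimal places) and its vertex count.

Area of P1's cell: 705.2115 (5 vertices)

1. box [0,70]×[0,30]: [(0, 0) (70, 0) (70, 30) (0, 30)]
2. ⊥bis P1·P0 via (14.435,21.47): [(14.0258, 0) (70, 0) (70, 30) (14.5976, 30)]  |A|=1670.6497
3. ⊥bis P1·P2 via (41.33,21.48): [(14.0258, 0) (41.4948, 0) (41.2646, 30) (14.5976, 30)]  |A|=812.0412
4. ⊥bis P1·P3 via (21.08,24.615): [(14.4681, 23.2061) (14.0258, 0) (41.4948, 0) (41.2729, 28.9179)]  |A|=706.9278
5. ⊥bis P1·P4 via (41.255,22.925): [(40.7729, 28.8114) (14.4681, 23.2061) (14.0258, 0) (41.4948, 0) (41.3255, 22.064)]  |A|=705.2115
6. canonical 5-gon: [(40.7729, 28.8114) (14.4681, 23.2061) (14.0258, 0) (41.4948, 0) (41.3255, 22.064)]
7. shoelace: 705.2115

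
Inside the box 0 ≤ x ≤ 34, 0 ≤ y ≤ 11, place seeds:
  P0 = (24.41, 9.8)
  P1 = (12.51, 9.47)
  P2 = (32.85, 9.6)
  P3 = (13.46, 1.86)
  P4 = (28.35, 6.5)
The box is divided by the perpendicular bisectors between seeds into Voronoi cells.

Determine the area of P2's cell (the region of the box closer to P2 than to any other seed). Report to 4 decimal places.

1. box [0,34]×[0,11]: [(0, 0) (34, 0) (34, 11) (0, 11)]
2. ⊥bis P2·P0 via (28.63,9.7): [(28.4001, 0) (34, 0) (34, 11) (28.6608, 11)]  |A|=60.1648
3. ⊥bis P2·P1 via (22.68,9.535): [(28.4001, 0) (34, 0) (34, 11) (28.6608, 11)]  |A|=60.1648
4. ⊥bis P2·P3 via (23.155,5.73): [(28.4001, 0) (34, 0) (34, 11) (28.6608, 11)]  |A|=60.1648
5. ⊥bis P2·P4 via (30.6,8.05): [(28.6577, 10.8695) (34, 3.1145) (34, 11) (28.6608, 11)]  |A|=21.4118
6. canonical 4-gon: [(28.6577, 10.8695) (34, 3.1145) (34, 11) (28.6608, 11)]
7. shoelace: 21.4118

Area of P2's cell: 21.4118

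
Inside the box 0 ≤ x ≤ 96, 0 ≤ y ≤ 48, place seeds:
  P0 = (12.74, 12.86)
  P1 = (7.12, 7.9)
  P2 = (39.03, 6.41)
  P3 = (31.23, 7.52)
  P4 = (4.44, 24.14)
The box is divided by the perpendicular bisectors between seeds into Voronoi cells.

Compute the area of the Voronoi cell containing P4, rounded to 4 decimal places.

1. box [0,96]×[0,48]: [(0, 0) (96, 0) (96, 48) (0, 48)]
2. ⊥bis P4·P0 via (8.59,18.5): [(0, 12.1793) (48.6816, 48) (0, 48)]  |A|=871.9028
3. ⊥bis P4·P1 via (5.78,16.02): [(0, 15.0662) (5.0576, 15.9008) (48.6816, 48) (0, 48)]  |A|=864.6027
4. ⊥bis P4·P2 via (21.735,15.275): [(0, 15.0662) (5.0576, 15.9008) (32.3491, 35.9823) (38.509, 48) (0, 48)]  |A|=803.4775
5. ⊥bis P4·P3 via (17.835,15.83): [(0, 15.0662) (5.0576, 15.9008) (28.6473, 33.2585) (37.7926, 48) (0, 48)]  |A|=784.343
6. canonical 5-gon: [(0, 15.0662) (5.0576, 15.9008) (28.6473, 33.2585) (37.7926, 48) (0, 48)]
7. shoelace: 784.343

Area of P4's cell: 784.3430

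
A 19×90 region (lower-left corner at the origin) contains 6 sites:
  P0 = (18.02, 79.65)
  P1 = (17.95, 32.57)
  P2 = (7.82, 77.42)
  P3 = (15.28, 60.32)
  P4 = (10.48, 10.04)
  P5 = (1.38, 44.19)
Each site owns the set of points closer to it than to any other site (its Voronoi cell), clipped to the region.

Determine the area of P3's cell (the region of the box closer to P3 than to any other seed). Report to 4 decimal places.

1. box [0,19]×[0,90]: [(0, 0) (19, 0) (19, 90) (0, 90)]
2. ⊥bis P3·P0 via (16.65,69.985): [(0, 72.3451) (0, 0) (19, 0) (19, 69.6519)]  |A|=1348.9715
3. ⊥bis P3·P1 via (16.615,46.445): [(0, 72.3451) (0, 44.8464) (19, 46.6745) (19, 69.6519)]  |A|=479.5235
4. ⊥bis P3·P2 via (11.55,68.87): [(14.7298, 70.2572) (0, 63.8312) (0, 44.8464) (19, 46.6745) (19, 69.6519)]  |A|=416.8198
5. ⊥bis P3·P4 via (12.88,35.18): [(14.7298, 70.2572) (0, 63.8312) (0, 44.8464) (19, 46.6745) (19, 69.6519)]  |A|=416.8198
6. ⊥bis P3·P5 via (8.33,52.255): [(14.7298, 70.2572) (0, 63.8312) (0, 59.4334) (15.2271, 46.3115) (19, 46.6745) (19, 69.6519)]  |A|=305.7612
7. canonical 6-gon: [(14.7298, 70.2572) (0, 63.8312) (0, 59.4334) (15.2271, 46.3115) (19, 46.6745) (19, 69.6519)]
8. shoelace: 305.7612

Area of P3's cell: 305.7612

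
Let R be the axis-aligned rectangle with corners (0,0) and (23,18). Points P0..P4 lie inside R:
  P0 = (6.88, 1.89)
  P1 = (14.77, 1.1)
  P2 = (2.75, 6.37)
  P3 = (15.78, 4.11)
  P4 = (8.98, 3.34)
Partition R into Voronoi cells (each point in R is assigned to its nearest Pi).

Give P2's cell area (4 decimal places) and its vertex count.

1. box [0,23]×[0,18]: [(0, 0) (23, 0) (23, 18) (0, 18)]
2. ⊥bis P2·P0 via (4.815,4.13): [(0, 0) (0.335, 0) (19.8604, 18) (0, 18)]  |A|=181.7588
3. ⊥bis P2·P1 via (8.76,3.735): [(0, 0) (0.335, 0) (11.7268, 10.5018) (15.0143, 18) (0, 18)]  |A|=163.5903
4. ⊥bis P2·P3 via (9.265,5.24): [(0, 0) (0.335, 0) (9.8828, 8.8019) (11.4782, 18) (0, 18)]  |A|=143.2083
5. ⊥bis P2·P4 via (5.865,4.855): [(0, 0) (0.335, 0) (6.0792, 5.2954) (11.0458, 15.5073) (11.4782, 18) (0, 18)]  |A|=132.495
6. canonical 6-gon: [(0, 0) (0.335, 0) (6.0792, 5.2954) (11.0458, 15.5073) (11.4782, 18) (0, 18)]
7. shoelace: 132.495

Area of P2's cell: 132.4950 (6 vertices)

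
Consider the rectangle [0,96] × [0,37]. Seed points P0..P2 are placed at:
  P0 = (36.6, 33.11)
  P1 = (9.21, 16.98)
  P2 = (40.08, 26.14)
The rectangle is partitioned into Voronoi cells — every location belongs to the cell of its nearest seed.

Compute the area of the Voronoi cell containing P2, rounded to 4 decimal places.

1. box [0,96]×[0,37]: [(0, 0) (96, 0) (96, 37) (0, 37)]
2. ⊥bis P2·P0 via (38.34,29.625): [(0, 10.4825) (0, 0) (96, 0) (96, 37) (53.1112, 37)]  |A|=2847.8121
3. ⊥bis P2·P1 via (24.645,21.56): [(24.3278, 22.629) (31.0425, 0) (96, 0) (96, 37) (53.1112, 37)]  |A|=2369.0746
4. canonical 5-gon: [(24.3278, 22.629) (31.0425, 0) (96, 0) (96, 37) (53.1112, 37)]
5. shoelace: 2369.0746

Area of P2's cell: 2369.0746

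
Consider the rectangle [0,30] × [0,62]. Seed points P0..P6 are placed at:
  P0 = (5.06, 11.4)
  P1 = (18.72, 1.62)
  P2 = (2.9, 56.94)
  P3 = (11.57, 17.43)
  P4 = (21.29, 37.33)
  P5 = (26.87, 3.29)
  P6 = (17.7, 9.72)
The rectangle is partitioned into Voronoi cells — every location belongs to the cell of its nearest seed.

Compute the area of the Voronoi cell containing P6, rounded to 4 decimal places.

Area of P6's cell: 184.8886

1. box [0,30]×[0,62]: [(0, 0) (30, 0) (30, 62) (0, 62)]
2. ⊥bis P6·P0 via (11.38,10.56): [(9.9765, 0) (30, 0) (30, 62) (18.217, 62)]  |A|=986.0041
3. ⊥bis P6·P1 via (18.21,5.67): [(10.6027, 4.712) (30, 7.1547) (30, 62) (18.217, 62)]  |A|=869.4376
4. ⊥bis P6·P2 via (10.3,33.33): [(14.5849, 34.673) (10.6027, 4.712) (30, 7.1547) (30, 39.5045)]  |A|=535.0548
5. ⊥bis P6·P3 via (14.635,13.575): [(11.4435, 11.0375) (10.6027, 4.712) (30, 7.1547) (30, 25.7913)]  |A|=233.2368
6. ⊥bis P6·P4 via (19.495,23.525): [(26.0737, 22.6696) (11.4435, 11.0375) (10.6027, 4.712) (30, 7.1547) (30, 22.1591)]  |A|=226.1064
7. ⊥bis P6·P5 via (22.285,6.505): [(26.0737, 22.6696) (11.4435, 11.0375) (10.6027, 4.712) (22.0375, 6.152) (30, 17.5076) (30, 22.1591)]  |A|=184.8886
8. canonical 6-gon: [(26.0737, 22.6696) (11.4435, 11.0375) (10.6027, 4.712) (22.0375, 6.152) (30, 17.5076) (30, 22.1591)]
9. shoelace: 184.8886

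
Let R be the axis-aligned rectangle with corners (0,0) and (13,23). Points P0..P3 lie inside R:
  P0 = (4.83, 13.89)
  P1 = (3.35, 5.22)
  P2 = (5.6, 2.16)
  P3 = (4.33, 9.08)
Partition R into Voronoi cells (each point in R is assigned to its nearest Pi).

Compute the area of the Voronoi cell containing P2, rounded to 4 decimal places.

Area of P2's cell: 59.8950

1. box [0,13]×[0,23]: [(0, 0) (13, 0) (13, 23) (0, 23)]
2. ⊥bis P2·P0 via (5.215,8.025): [(0, 7.6827) (0, 0) (13, 0) (13, 8.536)]  |A|=105.4216
3. ⊥bis P2·P1 via (4.475,3.69): [(10.876, 8.3966) (0, 0.3996) (0, 0) (13, 0) (13, 8.536)]  |A|=65.8161
4. ⊥bis P2·P3 via (4.965,5.62): [(7.8099, 6.1421) (0, 0.3996) (0, 0) (13, 0) (13, 7.0946)]  |A|=59.895
5. canonical 5-gon: [(7.8099, 6.1421) (0, 0.3996) (0, 0) (13, 0) (13, 7.0946)]
6. shoelace: 59.895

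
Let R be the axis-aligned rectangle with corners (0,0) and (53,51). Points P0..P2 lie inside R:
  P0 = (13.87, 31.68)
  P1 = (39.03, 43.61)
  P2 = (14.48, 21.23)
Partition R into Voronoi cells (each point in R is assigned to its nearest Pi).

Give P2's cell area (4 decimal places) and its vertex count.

1. box [0,53]×[0,51]: [(0, 0) (53, 0) (53, 51) (0, 51)]
2. ⊥bis P2·P0 via (14.175,26.455): [(0, 25.6276) (0, 0) (53, 0) (53, 28.7213)]  |A|=1440.2458
3. ⊥bis P2·P1 via (26.755,32.42): [(31.2824, 27.4536) (0, 25.6276) (0, 0) (53, 0) (53, 3.6302)]  |A|=1167.7867
4. canonical 5-gon: [(31.2824, 27.4536) (0, 25.6276) (0, 0) (53, 0) (53, 3.6302)]
5. shoelace: 1167.7867

Area of P2's cell: 1167.7867 (5 vertices)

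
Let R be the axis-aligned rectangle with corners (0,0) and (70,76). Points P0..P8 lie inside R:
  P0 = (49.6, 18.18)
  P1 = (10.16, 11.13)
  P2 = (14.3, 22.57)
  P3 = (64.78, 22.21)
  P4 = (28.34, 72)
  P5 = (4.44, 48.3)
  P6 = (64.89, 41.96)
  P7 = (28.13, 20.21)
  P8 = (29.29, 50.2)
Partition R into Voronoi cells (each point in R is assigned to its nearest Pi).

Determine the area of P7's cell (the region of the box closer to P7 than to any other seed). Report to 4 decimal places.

Area of P7's cell: 569.9738

1. box [0,70]×[0,76]: [(0, 0) (70, 0) (70, 76) (0, 76)]
2. ⊥bis P7·P0 via (38.865,19.195): [(0, 0) (37.0501, 0) (44.2359, 76) (0, 76)]  |A|=3088.8697
3. ⊥bis P7·P1 via (19.145,15.67): [(0, 53.5594) (27.0628, 0) (37.0501, 0) (44.2359, 76) (0, 76)]  |A|=2364.1351
4. ⊥bis P7·P2 via (21.215,21.39): [(19.9628, 14.0516) (27.0628, 0) (37.0501, 0) (44.2359, 76) (30.5338, 76)]  |A|=1194.3857
5. ⊥bis P7·P3 via (46.455,21.21): [(19.9628, 14.0516) (27.0628, 0) (37.0501, 0) (43.7472, 70.8307) (43.4651, 76) (30.5338, 76)]  |A|=1192.3934
6. ⊥bis P7·P4 via (28.235,46.105): [(25.4344, 46.1164) (19.9628, 14.0516) (27.0628, 0) (37.0501, 0) (41.4043, 46.0516)]  |A|=750.423
7. ⊥bis P7·P5 via (16.285,34.255): [(30.3259, 46.0965) (24.6081, 41.2744) (19.9628, 14.0516) (27.0628, 0) (37.0501, 0) (41.4043, 46.0516)]  |A|=738.5727
8. ⊥bis P7·P6 via (46.51,31.085): [(37.6456, 46.0668) (30.3259, 46.0965) (24.6081, 41.2744) (19.9628, 14.0516) (27.0628, 0) (37.0501, 0) (40.8877, 40.5874)]  |A|=728.2996
9. ⊥bis P7·P8 via (28.71,35.205): [(23.6061, 35.4024) (19.9628, 14.0516) (27.0628, 0) (37.0501, 0) (40.3362, 34.7553)]  |A|=569.9738
10. canonical 5-gon: [(23.6061, 35.4024) (19.9628, 14.0516) (27.0628, 0) (37.0501, 0) (40.3362, 34.7553)]
11. shoelace: 569.9738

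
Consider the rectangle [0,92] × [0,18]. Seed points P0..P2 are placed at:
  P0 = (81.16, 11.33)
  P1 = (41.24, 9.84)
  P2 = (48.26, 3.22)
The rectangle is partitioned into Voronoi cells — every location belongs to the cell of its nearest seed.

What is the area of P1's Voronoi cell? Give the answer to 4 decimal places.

1. box [0,92]×[0,18]: [(0, 0) (92, 0) (92, 18) (0, 18)]
2. ⊥bis P1·P0 via (61.2,10.585): [(0, 0) (61.5951, 0) (60.9232, 18) (0, 18)]  |A|=1102.6649
3. ⊥bis P1·P2 via (44.75,6.53): [(0, 0) (38.5921, 0) (55.5664, 18) (0, 18)]  |A|=847.4267
4. canonical 4-gon: [(0, 0) (38.5921, 0) (55.5664, 18) (0, 18)]
5. shoelace: 847.4267

Area of P1's cell: 847.4267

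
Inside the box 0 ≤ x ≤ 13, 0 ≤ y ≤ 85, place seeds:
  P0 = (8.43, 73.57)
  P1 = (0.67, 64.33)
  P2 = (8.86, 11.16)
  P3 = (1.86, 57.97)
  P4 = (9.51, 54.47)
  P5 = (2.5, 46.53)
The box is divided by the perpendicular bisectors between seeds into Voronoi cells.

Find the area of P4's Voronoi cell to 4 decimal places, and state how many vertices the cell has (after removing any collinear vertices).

Area of P4's cell: 111.0192 (5 vertices)

1. box [0,13]×[0,85]: [(0, 0) (13, 0) (13, 85) (0, 85)]
2. ⊥bis P4·P0 via (8.97,64.02): [(0, 63.5128) (0, 0) (13, 0) (13, 64.2479)]  |A|=830.4444
3. ⊥bis P4·P1 via (5.09,59.4): [(10.3288, 64.0968) (0, 54.8366) (0, 0) (13, 0) (13, 64.2479)]  |A|=785.6369
4. ⊥bis P4·P2 via (9.185,32.815): [(10.3288, 64.0968) (0, 54.8366) (0, 32.9528) (13, 32.7577) (13, 64.2479)]  |A|=358.518
5. ⊥bis P4·P3 via (5.685,56.22): [(10.3288, 64.0968) (8.5655, 62.516) (0, 43.7942) (0, 32.9528) (13, 32.7577) (13, 64.2479)]  |A|=311.2264
6. ⊥bis P4·P5 via (6.005,50.5): [(10.3288, 64.0968) (8.5655, 62.516) (3.913, 52.347) (13, 44.3243) (13, 64.2479)]  |A|=111.0192
7. canonical 5-gon: [(10.3288, 64.0968) (8.5655, 62.516) (3.913, 52.347) (13, 44.3243) (13, 64.2479)]
8. shoelace: 111.0192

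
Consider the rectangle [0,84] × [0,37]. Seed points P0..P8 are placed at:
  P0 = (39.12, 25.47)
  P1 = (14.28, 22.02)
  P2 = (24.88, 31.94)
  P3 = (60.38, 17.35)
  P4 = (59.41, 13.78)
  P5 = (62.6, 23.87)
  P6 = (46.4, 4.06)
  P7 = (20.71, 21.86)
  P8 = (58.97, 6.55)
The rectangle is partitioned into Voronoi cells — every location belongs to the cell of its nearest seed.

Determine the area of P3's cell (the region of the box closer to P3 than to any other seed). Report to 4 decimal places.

Area of P3's cell: 174.8712

1. box [0,84]×[0,37]: [(0, 0) (84, 0) (84, 37) (0, 37)]
2. ⊥bis P3·P0 via (49.75,21.41): [(41.5727, 0) (84, 0) (84, 37) (55.7044, 37)]  |A|=1308.3733
3. ⊥bis P3·P1 via (37.33,19.685): [(41.5727, 0) (84, 0) (84, 37) (55.7044, 37)]  |A|=1308.3733
4. ⊥bis P3·P2 via (42.63,24.645): [(41.5727, 0) (84, 0) (84, 37) (55.7044, 37)]  |A|=1308.3733
5. ⊥bis P3·P4 via (59.895,15.565): [(48.6813, 18.6119) (84, 9.0155) (84, 37) (55.7044, 37)]  |A|=754.3405
6. ⊥bis P3·P5 via (61.49,20.61): [(50.8307, 24.2394) (48.6813, 18.6119) (84, 9.0155) (84, 12.9456)]  |A|=174.8712
7. ⊥bis P3·P6 via (53.39,10.705): [(50.8307, 24.2394) (48.6813, 18.6119) (84, 9.0155) (84, 12.9456)]  |A|=174.8712
8. ⊥bis P3·P7 via (40.545,19.605): [(50.8307, 24.2394) (48.6813, 18.6119) (84, 9.0155) (84, 12.9456)]  |A|=174.8712
9. ⊥bis P3·P8 via (59.675,11.95): [(50.8307, 24.2394) (48.6813, 18.6119) (84, 9.0155) (84, 12.9456)]  |A|=174.8712
10. canonical 4-gon: [(50.8307, 24.2394) (48.6813, 18.6119) (84, 9.0155) (84, 12.9456)]
11. shoelace: 174.8712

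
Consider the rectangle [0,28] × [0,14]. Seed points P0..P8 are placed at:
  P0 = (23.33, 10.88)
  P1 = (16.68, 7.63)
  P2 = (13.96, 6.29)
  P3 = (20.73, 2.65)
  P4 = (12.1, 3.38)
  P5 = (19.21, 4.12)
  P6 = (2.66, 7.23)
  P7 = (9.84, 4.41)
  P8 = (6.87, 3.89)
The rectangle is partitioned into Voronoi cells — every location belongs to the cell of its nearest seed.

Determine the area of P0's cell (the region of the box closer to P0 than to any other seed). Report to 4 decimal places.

1. box [0,28]×[0,14]: [(0, 0) (28, 0) (28, 14) (0, 14)]
2. ⊥bis P0·P1 via (20.005,9.255): [(24.5281, 0) (28, 0) (28, 14) (17.686, 14)]  |A|=96.5011
3. ⊥bis P0·P2 via (18.645,8.585): [(24.5281, 0) (28, 0) (28, 14) (17.686, 14)]  |A|=96.5011
4. ⊥bis P0·P3 via (22.03,6.765): [(21.0744, 7.0669) (28, 4.879) (28, 14) (17.686, 14)]  |A|=67.3384
5. ⊥bis P0·P4 via (17.715,7.13): [(21.0744, 7.0669) (28, 4.879) (28, 14) (17.686, 14)]  |A|=67.3384
6. ⊥bis P0·P5 via (21.27,7.5): [(20.6899, 7.8535) (22.9559, 6.4725) (28, 4.879) (28, 14) (17.686, 14)]  |A|=66.7126
7. ⊥bis P0·P6 via (12.995,9.055): [(20.6899, 7.8535) (22.9559, 6.4725) (28, 4.879) (28, 14) (17.686, 14)]  |A|=66.7126
8. ⊥bis P0·P7 via (16.585,7.645): [(20.6899, 7.8535) (22.9559, 6.4725) (28, 4.879) (28, 14) (17.686, 14)]  |A|=66.7126
9. ⊥bis P0·P8 via (15.1,7.385): [(20.6899, 7.8535) (22.9559, 6.4725) (28, 4.879) (28, 14) (17.686, 14)]  |A|=66.7126
10. canonical 5-gon: [(20.6899, 7.8535) (22.9559, 6.4725) (28, 4.879) (28, 14) (17.686, 14)]
11. shoelace: 66.7126

Area of P0's cell: 66.7126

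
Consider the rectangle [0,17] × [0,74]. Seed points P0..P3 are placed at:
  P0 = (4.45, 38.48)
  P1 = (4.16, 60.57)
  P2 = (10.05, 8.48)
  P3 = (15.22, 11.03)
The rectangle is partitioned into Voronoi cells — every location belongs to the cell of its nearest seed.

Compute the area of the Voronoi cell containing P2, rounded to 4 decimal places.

Area of P2's cell: 268.7374

1. box [0,17]×[0,74]: [(0, 0) (17, 0) (17, 74) (0, 74)]
2. ⊥bis P2·P0 via (7.25,23.48): [(0, 22.1267) (0, 0) (17, 0) (17, 25.3)]  |A|=403.1267
3. ⊥bis P2·P1 via (7.105,34.525): [(0, 22.1267) (0, 0) (17, 0) (17, 25.3)]  |A|=403.1267
4. ⊥bis P2·P3 via (12.635,9.755): [(5.9821, 23.2433) (0, 22.1267) (0, 0) (17, 0) (17, 0.9052)]  |A|=268.7374
5. canonical 5-gon: [(5.9821, 23.2433) (0, 22.1267) (0, 0) (17, 0) (17, 0.9052)]
6. shoelace: 268.7374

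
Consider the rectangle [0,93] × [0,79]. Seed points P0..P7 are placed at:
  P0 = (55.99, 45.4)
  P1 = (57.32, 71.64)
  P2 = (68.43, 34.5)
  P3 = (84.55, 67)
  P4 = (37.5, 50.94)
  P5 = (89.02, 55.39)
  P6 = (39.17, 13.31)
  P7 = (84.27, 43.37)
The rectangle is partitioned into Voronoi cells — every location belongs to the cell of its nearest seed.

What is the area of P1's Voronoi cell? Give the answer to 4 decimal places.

1. box [0,93]×[0,79]: [(0, 0) (93, 0) (93, 79) (0, 79)]
2. ⊥bis P1·P0 via (56.655,58.52): [(0, 61.3916) (93, 56.6778) (93, 79) (0, 79)]  |A|=1856.7714
3. ⊥bis P1·P2 via (62.875,53.07): [(0, 61.3916) (77.553, 57.4608) (93, 62.0815) (93, 79) (0, 79)]  |A|=1815.0358
4. ⊥bis P1·P3 via (70.935,69.32): [(0, 61.3916) (68.9882, 57.8949) (72.5845, 79) (0, 79)]  |A|=1373.337
5. ⊥bis P1·P4 via (47.41,61.29): [(49.9479, 58.86) (68.9882, 57.8949) (72.5845, 79) (28.9137, 79)]  |A|=642.4242
6. ⊥bis P1·P5 via (73.17,63.515): [(49.9479, 58.86) (68.9882, 57.8949) (72.5845, 79) (28.9137, 79)]  |A|=642.4242
7. ⊥bis P1·P6 via (48.245,42.475): [(49.9479, 58.86) (68.9882, 57.8949) (72.5845, 79) (28.9137, 79)]  |A|=642.4242
8. ⊥bis P1·P7 via (70.795,57.505): [(49.9479, 58.86) (68.9882, 57.8949) (72.5845, 79) (28.9137, 79)]  |A|=642.4242
9. canonical 4-gon: [(49.9479, 58.86) (68.9882, 57.8949) (72.5845, 79) (28.9137, 79)]
10. shoelace: 642.4242

Area of P1's cell: 642.4242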